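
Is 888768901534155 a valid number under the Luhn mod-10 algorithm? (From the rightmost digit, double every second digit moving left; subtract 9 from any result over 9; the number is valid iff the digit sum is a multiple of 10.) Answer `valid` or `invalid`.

valid

From the right, keep odd positions and double even positions (subtract 9 from any doubled value over 9):
  doubled (positions 2,4,...): 1 8 1 0 7 5 7 → sum 29
  kept (positions 1,3,...): 5 1 3 1 9 6 8 8 → sum 41
Total = 70.
70 mod 10 = 0, so the number is valid.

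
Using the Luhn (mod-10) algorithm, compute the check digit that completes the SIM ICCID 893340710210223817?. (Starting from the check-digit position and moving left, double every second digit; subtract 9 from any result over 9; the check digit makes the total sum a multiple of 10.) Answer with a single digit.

Partial digits right→left: 7 1 8 3 2 2 0 1 2 0 1 7 0 4 3 3 9 8
Double every second digit counting from the check-digit position (so the 1st, 3rd, 5th, ... of the partial from the right).
  doubled (with −9 where >9): 5 7 4 0 4 2 0 6 9 → sum 37
  kept as-is: 1 3 2 1 0 7 4 3 8 → sum 29
Total = 37 + 29 = 66.
Check digit = (10 − (66 mod 10)) mod 10 = 4.

4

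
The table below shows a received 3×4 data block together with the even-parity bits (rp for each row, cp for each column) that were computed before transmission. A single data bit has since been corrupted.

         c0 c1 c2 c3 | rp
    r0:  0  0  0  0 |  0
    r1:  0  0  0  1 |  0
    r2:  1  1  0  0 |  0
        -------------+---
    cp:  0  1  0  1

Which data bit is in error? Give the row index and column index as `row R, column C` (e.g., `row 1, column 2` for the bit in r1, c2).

Recompute each row's even parity and compare to rp:
  r0: data parity 0, sent rp 0 → ok
  r1: data parity 1, sent rp 0 → mismatch
  r2: data parity 0, sent rp 0 → ok
Recompute each column's even parity and compare to cp:
  c0: data parity 1, sent cp 0 → mismatch
  c1: data parity 1, sent cp 1 → ok
  c2: data parity 0, sent cp 0 → ok
  c3: data parity 1, sent cp 1 → ok
Exactly one row (r1) and one column (c0) fail → the flipped bit is at their intersection.

row 1, column 0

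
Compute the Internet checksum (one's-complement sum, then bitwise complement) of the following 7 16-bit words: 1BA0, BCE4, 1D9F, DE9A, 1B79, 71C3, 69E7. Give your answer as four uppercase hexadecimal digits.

341D

One's-complement addition (fold any carry out of bit 15 back into bit 0):
  0x1BA0 + 0xBCE4 = 0x0D884
  0xD884 + 0x1D9F = 0x0F623
  0xF623 + 0xDE9A = 0x1D4BD → wrap carry → 0xD4BE
  0xD4BE + 0x1B79 = 0x0F037
  0xF037 + 0x71C3 = 0x161FA → wrap carry → 0x61FB
  0x61FB + 0x69E7 = 0x0CBE2
One's-complement sum = 0xCBE2.
Checksum = ~0xCBE2 & 0xFFFF = 0x341D.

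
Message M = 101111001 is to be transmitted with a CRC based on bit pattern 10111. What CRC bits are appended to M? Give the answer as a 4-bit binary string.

Append 4 zeros: 1011110010000. Divide by 10111 (XOR where the leading bit is 1):
  pos 0: 10111 XOR 10111 = 00000
  pos 5: 10010 XOR 10111 = 00101
  pos 7: 10100 XOR 10111 = 00011
Remainder (last 4 bits) = 0110. This is the CRC / FCS.

0110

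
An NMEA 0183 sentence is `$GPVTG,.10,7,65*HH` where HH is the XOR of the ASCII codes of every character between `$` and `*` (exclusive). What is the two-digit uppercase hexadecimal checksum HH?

65

XOR the ASCII codes of the payload characters:
  'G' = 0x47 → acc = 0x47
  'P' = 0x50 → acc = 0x17
  'V' = 0x56 → acc = 0x41
  'T' = 0x54 → acc = 0x15
  'G' = 0x47 → acc = 0x52
  ',' = 0x2C → acc = 0x7E
  '.' = 0x2E → acc = 0x50
  '1' = 0x31 → acc = 0x61
  '0' = 0x30 → acc = 0x51
  ',' = 0x2C → acc = 0x7D
  '7' = 0x37 → acc = 0x4A
  ',' = 0x2C → acc = 0x66
  '6' = 0x36 → acc = 0x50
  '5' = 0x35 → acc = 0x65
Checksum = 0x65.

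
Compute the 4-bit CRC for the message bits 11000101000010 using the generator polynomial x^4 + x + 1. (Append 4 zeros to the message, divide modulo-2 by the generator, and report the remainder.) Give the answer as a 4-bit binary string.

1000

Append 4 zeros: 110001010000100000. Divide by 10011 (XOR where the leading bit is 1):
  pos 0: 11000 XOR 10011 = 01011
  pos 1: 10111 XOR 10011 = 00100
  pos 3: 10001 XOR 10011 = 00010
  pos 6: 10000 XOR 10011 = 00011
  pos 9: 11010 XOR 10011 = 01001
  pos 10: 10010 XOR 10011 = 00001
Remainder (last 4 bits) = 1000. This is the CRC / FCS.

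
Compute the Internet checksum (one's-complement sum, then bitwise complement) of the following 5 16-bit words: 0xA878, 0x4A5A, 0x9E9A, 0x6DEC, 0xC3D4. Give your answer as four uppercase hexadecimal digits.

3CD1

One's-complement addition (fold any carry out of bit 15 back into bit 0):
  0xA878 + 0x4A5A = 0x0F2D2
  0xF2D2 + 0x9E9A = 0x1916C → wrap carry → 0x916D
  0x916D + 0x6DEC = 0x0FF59
  0xFF59 + 0xC3D4 = 0x1C32D → wrap carry → 0xC32E
One's-complement sum = 0xC32E.
Checksum = ~0xC32E & 0xFFFF = 0x3CD1.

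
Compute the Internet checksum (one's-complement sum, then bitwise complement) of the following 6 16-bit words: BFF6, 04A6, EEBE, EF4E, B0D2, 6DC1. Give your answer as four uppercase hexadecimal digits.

3EC1

One's-complement addition (fold any carry out of bit 15 back into bit 0):
  0xBFF6 + 0x04A6 = 0x0C49C
  0xC49C + 0xEEBE = 0x1B35A → wrap carry → 0xB35B
  0xB35B + 0xEF4E = 0x1A2A9 → wrap carry → 0xA2AA
  0xA2AA + 0xB0D2 = 0x1537C → wrap carry → 0x537D
  0x537D + 0x6DC1 = 0x0C13E
One's-complement sum = 0xC13E.
Checksum = ~0xC13E & 0xFFFF = 0x3EC1.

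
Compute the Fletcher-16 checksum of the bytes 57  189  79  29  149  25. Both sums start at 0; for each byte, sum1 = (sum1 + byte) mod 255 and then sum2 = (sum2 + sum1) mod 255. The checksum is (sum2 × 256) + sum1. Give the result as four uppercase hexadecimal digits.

Running sums (mod 255):
  after byte 0 (57): sum1=57, sum2=57
  after byte 1 (189): sum1=246, sum2=48
  after byte 2 (79): sum1=70, sum2=118
  after byte 3 (29): sum1=99, sum2=217
  after byte 4 (149): sum1=248, sum2=210
  after byte 5 (25): sum1=18, sum2=228
Checksum = sum2·256 + sum1 = 228·256 + 18 = 58386 = 0xE412.

E412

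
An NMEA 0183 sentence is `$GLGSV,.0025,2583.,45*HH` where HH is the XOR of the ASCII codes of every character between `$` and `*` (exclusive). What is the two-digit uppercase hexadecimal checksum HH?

XOR the ASCII codes of the payload characters:
  'G' = 0x47 → acc = 0x47
  'L' = 0x4C → acc = 0x0B
  'G' = 0x47 → acc = 0x4C
  'S' = 0x53 → acc = 0x1F
  'V' = 0x56 → acc = 0x49
  ',' = 0x2C → acc = 0x65
  '.' = 0x2E → acc = 0x4B
  '0' = 0x30 → acc = 0x7B
  '0' = 0x30 → acc = 0x4B
  '2' = 0x32 → acc = 0x79
  '5' = 0x35 → acc = 0x4C
  ',' = 0x2C → acc = 0x60
  '2' = 0x32 → acc = 0x52
  '5' = 0x35 → acc = 0x67
  '8' = 0x38 → acc = 0x5F
  '3' = 0x33 → acc = 0x6C
  '.' = 0x2E → acc = 0x42
  ',' = 0x2C → acc = 0x6E
  '4' = 0x34 → acc = 0x5A
  '5' = 0x35 → acc = 0x6F
Checksum = 0x6F.

6F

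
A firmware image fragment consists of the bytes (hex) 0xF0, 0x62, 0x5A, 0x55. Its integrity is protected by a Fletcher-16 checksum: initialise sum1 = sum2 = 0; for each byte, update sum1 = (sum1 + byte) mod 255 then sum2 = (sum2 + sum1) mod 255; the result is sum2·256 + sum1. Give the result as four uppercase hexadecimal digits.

F403

Running sums (mod 255):
  after byte 0 (0xF0): sum1=240, sum2=240
  after byte 1 (0x62): sum1=83, sum2=68
  after byte 2 (0x5A): sum1=173, sum2=241
  after byte 3 (0x55): sum1=3, sum2=244
Checksum = sum2·256 + sum1 = 244·256 + 3 = 62467 = 0xF403.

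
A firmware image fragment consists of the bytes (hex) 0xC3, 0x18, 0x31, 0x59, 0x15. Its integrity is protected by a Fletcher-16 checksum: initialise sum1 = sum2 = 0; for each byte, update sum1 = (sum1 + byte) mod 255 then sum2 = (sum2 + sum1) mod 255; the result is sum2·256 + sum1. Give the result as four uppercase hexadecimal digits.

Running sums (mod 255):
  after byte 0 (0xC3): sum1=195, sum2=195
  after byte 1 (0x18): sum1=219, sum2=159
  after byte 2 (0x31): sum1=13, sum2=172
  after byte 3 (0x59): sum1=102, sum2=19
  after byte 4 (0x15): sum1=123, sum2=142
Checksum = sum2·256 + sum1 = 142·256 + 123 = 36475 = 0x8E7B.

8E7B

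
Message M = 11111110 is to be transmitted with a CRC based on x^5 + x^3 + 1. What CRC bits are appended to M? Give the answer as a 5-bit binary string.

Append 5 zeros: 1111111000000. Divide by 101001 (XOR where the leading bit is 1):
  pos 0: 111111 XOR 101001 = 010110
  pos 1: 101101 XOR 101001 = 000100
  pos 4: 100000 XOR 101001 = 001001
  pos 6: 100100 XOR 101001 = 001101
Remainder (last 5 bits) = 11010. This is the CRC / FCS.

11010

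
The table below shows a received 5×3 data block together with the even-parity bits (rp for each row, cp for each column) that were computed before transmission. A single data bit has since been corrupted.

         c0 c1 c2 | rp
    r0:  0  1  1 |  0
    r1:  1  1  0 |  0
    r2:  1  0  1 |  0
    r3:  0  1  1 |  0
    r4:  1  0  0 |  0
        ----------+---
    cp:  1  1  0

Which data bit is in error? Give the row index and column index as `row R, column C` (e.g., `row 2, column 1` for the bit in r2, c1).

row 4, column 2

Recompute each row's even parity and compare to rp:
  r0: data parity 0, sent rp 0 → ok
  r1: data parity 0, sent rp 0 → ok
  r2: data parity 0, sent rp 0 → ok
  r3: data parity 0, sent rp 0 → ok
  r4: data parity 1, sent rp 0 → mismatch
Recompute each column's even parity and compare to cp:
  c0: data parity 1, sent cp 1 → ok
  c1: data parity 1, sent cp 1 → ok
  c2: data parity 1, sent cp 0 → mismatch
Exactly one row (r4) and one column (c2) fail → the flipped bit is at their intersection.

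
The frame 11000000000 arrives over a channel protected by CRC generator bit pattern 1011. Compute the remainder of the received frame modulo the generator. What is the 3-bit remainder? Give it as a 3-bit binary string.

Modulo-2 division of 11000000000 by 1011:
  pos 0: 1100 XOR 1011 = 0111
  pos 1: 1110 XOR 1011 = 0101
  pos 2: 1010 XOR 1011 = 0001
  pos 5: 1000 XOR 1011 = 0011
  pos 7: 1100 XOR 1011 = 0111
Remainder = 111 (nonzero — an error is detected).

111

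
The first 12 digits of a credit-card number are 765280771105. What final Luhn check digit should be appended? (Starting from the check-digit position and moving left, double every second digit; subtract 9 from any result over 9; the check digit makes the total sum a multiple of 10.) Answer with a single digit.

Partial digits right→left: 5 0 1 1 7 7 0 8 2 5 6 7
Double every second digit counting from the check-digit position (so the 1st, 3rd, 5th, ... of the partial from the right).
  doubled (with −9 where >9): 1 2 5 0 4 3 → sum 15
  kept as-is: 0 1 7 8 5 7 → sum 28
Total = 15 + 28 = 43.
Check digit = (10 − (43 mod 10)) mod 10 = 7.

7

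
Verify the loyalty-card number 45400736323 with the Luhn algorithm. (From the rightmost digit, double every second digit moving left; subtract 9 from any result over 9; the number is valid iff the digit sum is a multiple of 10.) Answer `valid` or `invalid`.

From the right, keep odd positions and double even positions (subtract 9 from any doubled value over 9):
  doubled (positions 2,4,...): 4 3 5 0 1 → sum 13
  kept (positions 1,3,...): 3 3 3 0 4 4 → sum 17
Total = 30.
30 mod 10 = 0, so the number is valid.

valid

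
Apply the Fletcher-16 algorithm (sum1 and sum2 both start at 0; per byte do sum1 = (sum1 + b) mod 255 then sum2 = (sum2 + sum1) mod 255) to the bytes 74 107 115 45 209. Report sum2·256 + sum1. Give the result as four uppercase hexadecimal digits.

A728

Running sums (mod 255):
  after byte 0 (74): sum1=74, sum2=74
  after byte 1 (107): sum1=181, sum2=0
  after byte 2 (115): sum1=41, sum2=41
  after byte 3 (45): sum1=86, sum2=127
  after byte 4 (209): sum1=40, sum2=167
Checksum = sum2·256 + sum1 = 167·256 + 40 = 42792 = 0xA728.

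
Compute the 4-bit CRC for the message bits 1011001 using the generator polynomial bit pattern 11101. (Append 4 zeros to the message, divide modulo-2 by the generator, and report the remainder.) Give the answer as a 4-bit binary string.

0110

Append 4 zeros: 10110010000. Divide by 11101 (XOR where the leading bit is 1):
  pos 0: 10110 XOR 11101 = 01011
  pos 1: 10110 XOR 11101 = 01011
  pos 2: 10111 XOR 11101 = 01010
  pos 3: 10100 XOR 11101 = 01001
  pos 4: 10010 XOR 11101 = 01111
  pos 5: 11110 XOR 11101 = 00011
Remainder (last 4 bits) = 0110. This is the CRC / FCS.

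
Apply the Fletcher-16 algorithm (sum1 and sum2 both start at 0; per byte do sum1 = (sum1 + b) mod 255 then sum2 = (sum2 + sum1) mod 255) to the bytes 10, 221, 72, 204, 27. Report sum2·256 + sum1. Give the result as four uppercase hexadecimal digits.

3718

Running sums (mod 255):
  after byte 0 (10): sum1=10, sum2=10
  after byte 1 (221): sum1=231, sum2=241
  after byte 2 (72): sum1=48, sum2=34
  after byte 3 (204): sum1=252, sum2=31
  after byte 4 (27): sum1=24, sum2=55
Checksum = sum2·256 + sum1 = 55·256 + 24 = 14104 = 0x3718.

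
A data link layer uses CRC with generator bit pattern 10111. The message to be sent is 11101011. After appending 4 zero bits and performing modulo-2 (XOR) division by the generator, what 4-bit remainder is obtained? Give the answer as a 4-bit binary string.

0011

Append 4 zeros: 111010110000. Divide by 10111 (XOR where the leading bit is 1):
  pos 0: 11101 XOR 10111 = 01010
  pos 1: 10100 XOR 10111 = 00011
  pos 4: 11110 XOR 10111 = 01001
  pos 5: 10010 XOR 10111 = 00101
  pos 7: 10100 XOR 10111 = 00011
Remainder (last 4 bits) = 0011. This is the CRC / FCS.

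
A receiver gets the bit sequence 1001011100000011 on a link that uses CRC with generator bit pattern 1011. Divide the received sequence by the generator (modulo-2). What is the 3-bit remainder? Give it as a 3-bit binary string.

011

Modulo-2 division of 1001011100000011 by 1011:
  pos 0: 1001 XOR 1011 = 0010
  pos 2: 1001 XOR 1011 = 0010
  pos 4: 1011 XOR 1011 = 0000
Remainder = 011 (nonzero — an error is detected).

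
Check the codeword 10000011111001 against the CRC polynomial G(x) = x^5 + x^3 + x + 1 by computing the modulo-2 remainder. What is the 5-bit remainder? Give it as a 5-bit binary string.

11100

Modulo-2 division of 10000011111001 by 101011:
  pos 0: 100000 XOR 101011 = 001011
  pos 2: 101111 XOR 101011 = 000100
  pos 5: 100111 XOR 101011 = 001100
  pos 7: 110000 XOR 101011 = 011011
  pos 8: 110111 XOR 101011 = 011100
Remainder = 11100 (nonzero — an error is detected).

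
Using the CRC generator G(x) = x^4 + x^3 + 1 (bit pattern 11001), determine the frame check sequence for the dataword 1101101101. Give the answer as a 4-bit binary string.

1011

Append 4 zeros: 11011011010000. Divide by 11001 (XOR where the leading bit is 1):
  pos 0: 11011 XOR 11001 = 00010
  pos 3: 10011 XOR 11001 = 01010
  pos 4: 10100 XOR 11001 = 01101
  pos 5: 11011 XOR 11001 = 00010
  pos 8: 10000 XOR 11001 = 01001
  pos 9: 10010 XOR 11001 = 01011
Remainder (last 4 bits) = 1011. This is the CRC / FCS.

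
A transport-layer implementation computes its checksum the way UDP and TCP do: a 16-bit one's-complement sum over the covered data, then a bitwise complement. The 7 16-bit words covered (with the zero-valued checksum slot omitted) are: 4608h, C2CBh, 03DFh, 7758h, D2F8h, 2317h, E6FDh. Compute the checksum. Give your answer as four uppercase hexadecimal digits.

9EE6

One's-complement addition (fold any carry out of bit 15 back into bit 0):
  0x4608 + 0xC2CB = 0x108D3 → wrap carry → 0x08D4
  0x08D4 + 0x03DF = 0x00CB3
  0x0CB3 + 0x7758 = 0x0840B
  0x840B + 0xD2F8 = 0x15703 → wrap carry → 0x5704
  0x5704 + 0x2317 = 0x07A1B
  0x7A1B + 0xE6FD = 0x16118 → wrap carry → 0x6119
One's-complement sum = 0x6119.
Checksum = ~0x6119 & 0xFFFF = 0x9EE6.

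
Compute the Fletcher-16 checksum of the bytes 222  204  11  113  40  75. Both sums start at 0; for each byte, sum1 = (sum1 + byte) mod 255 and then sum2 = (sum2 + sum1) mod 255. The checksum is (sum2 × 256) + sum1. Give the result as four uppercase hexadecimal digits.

559B

Running sums (mod 255):
  after byte 0 (222): sum1=222, sum2=222
  after byte 1 (204): sum1=171, sum2=138
  after byte 2 (11): sum1=182, sum2=65
  after byte 3 (113): sum1=40, sum2=105
  after byte 4 (40): sum1=80, sum2=185
  after byte 5 (75): sum1=155, sum2=85
Checksum = sum2·256 + sum1 = 85·256 + 155 = 21915 = 0x559B.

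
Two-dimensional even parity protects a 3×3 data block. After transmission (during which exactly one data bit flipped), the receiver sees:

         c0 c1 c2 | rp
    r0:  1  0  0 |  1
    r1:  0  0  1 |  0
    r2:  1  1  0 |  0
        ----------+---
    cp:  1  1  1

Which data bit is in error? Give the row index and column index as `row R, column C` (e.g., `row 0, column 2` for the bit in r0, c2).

row 1, column 0

Recompute each row's even parity and compare to rp:
  r0: data parity 1, sent rp 1 → ok
  r1: data parity 1, sent rp 0 → mismatch
  r2: data parity 0, sent rp 0 → ok
Recompute each column's even parity and compare to cp:
  c0: data parity 0, sent cp 1 → mismatch
  c1: data parity 1, sent cp 1 → ok
  c2: data parity 1, sent cp 1 → ok
Exactly one row (r1) and one column (c0) fail → the flipped bit is at their intersection.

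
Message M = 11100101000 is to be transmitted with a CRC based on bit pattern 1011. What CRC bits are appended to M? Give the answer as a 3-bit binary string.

Append 3 zeros: 11100101000000. Divide by 1011 (XOR where the leading bit is 1):
  pos 0: 1110 XOR 1011 = 0101
  pos 1: 1010 XOR 1011 = 0001
  pos 4: 1101 XOR 1011 = 0110
  pos 5: 1100 XOR 1011 = 0111
  pos 6: 1110 XOR 1011 = 0101
  pos 7: 1010 XOR 1011 = 0001
  pos 10: 1000 XOR 1011 = 0011
Remainder (last 3 bits) = 011. This is the CRC / FCS.

011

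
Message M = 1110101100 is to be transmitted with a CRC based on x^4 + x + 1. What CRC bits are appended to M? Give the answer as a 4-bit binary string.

0001

Append 4 zeros: 11101011000000. Divide by 10011 (XOR where the leading bit is 1):
  pos 0: 11101 XOR 10011 = 01110
  pos 1: 11100 XOR 10011 = 01111
  pos 2: 11111 XOR 10011 = 01100
  pos 3: 11001 XOR 10011 = 01010
  pos 4: 10100 XOR 10011 = 00111
  pos 6: 11100 XOR 10011 = 01111
  pos 7: 11110 XOR 10011 = 01101
  pos 8: 11010 XOR 10011 = 01001
  pos 9: 10010 XOR 10011 = 00001
Remainder (last 4 bits) = 0001. This is the CRC / FCS.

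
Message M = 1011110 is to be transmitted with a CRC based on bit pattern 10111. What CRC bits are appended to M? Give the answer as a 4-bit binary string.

Append 4 zeros: 10111100000. Divide by 10111 (XOR where the leading bit is 1):
  pos 0: 10111 XOR 10111 = 00000
  pos 5: 10000 XOR 10111 = 00111
Remainder (last 4 bits) = 1110. This is the CRC / FCS.

1110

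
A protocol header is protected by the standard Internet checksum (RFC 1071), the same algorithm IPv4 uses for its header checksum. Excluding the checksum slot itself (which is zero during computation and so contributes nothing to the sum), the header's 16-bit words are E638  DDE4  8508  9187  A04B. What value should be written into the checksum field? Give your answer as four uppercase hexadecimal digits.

One's-complement addition (fold any carry out of bit 15 back into bit 0):
  0xE638 + 0xDDE4 = 0x1C41C → wrap carry → 0xC41D
  0xC41D + 0x8508 = 0x14925 → wrap carry → 0x4926
  0x4926 + 0x9187 = 0x0DAAD
  0xDAAD + 0xA04B = 0x17AF8 → wrap carry → 0x7AF9
One's-complement sum = 0x7AF9.
Checksum = ~0x7AF9 & 0xFFFF = 0x8506.

8506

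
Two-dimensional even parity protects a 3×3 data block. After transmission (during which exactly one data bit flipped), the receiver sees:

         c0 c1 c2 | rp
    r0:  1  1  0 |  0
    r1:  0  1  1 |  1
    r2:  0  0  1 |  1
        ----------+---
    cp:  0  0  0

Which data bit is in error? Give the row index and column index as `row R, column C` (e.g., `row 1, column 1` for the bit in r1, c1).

row 1, column 0

Recompute each row's even parity and compare to rp:
  r0: data parity 0, sent rp 0 → ok
  r1: data parity 0, sent rp 1 → mismatch
  r2: data parity 1, sent rp 1 → ok
Recompute each column's even parity and compare to cp:
  c0: data parity 1, sent cp 0 → mismatch
  c1: data parity 0, sent cp 0 → ok
  c2: data parity 0, sent cp 0 → ok
Exactly one row (r1) and one column (c0) fail → the flipped bit is at their intersection.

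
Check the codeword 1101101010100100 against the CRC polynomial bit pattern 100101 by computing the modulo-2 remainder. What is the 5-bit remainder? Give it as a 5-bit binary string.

Modulo-2 division of 1101101010100100 by 100101:
  pos 0: 110110 XOR 100101 = 010011
  pos 1: 100111 XOR 100101 = 000010
  pos 5: 100101 XOR 100101 = 000000
Remainder = 00100 (nonzero — an error is detected).

00100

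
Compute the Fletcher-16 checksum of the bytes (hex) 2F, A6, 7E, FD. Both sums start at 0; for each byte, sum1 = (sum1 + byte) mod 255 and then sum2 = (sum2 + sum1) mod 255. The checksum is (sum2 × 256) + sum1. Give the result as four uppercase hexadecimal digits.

Running sums (mod 255):
  after byte 0 (2F): sum1=47, sum2=47
  after byte 1 (A6): sum1=213, sum2=5
  after byte 2 (7E): sum1=84, sum2=89
  after byte 3 (FD): sum1=82, sum2=171
Checksum = sum2·256 + sum1 = 171·256 + 82 = 43858 = 0xAB52.

AB52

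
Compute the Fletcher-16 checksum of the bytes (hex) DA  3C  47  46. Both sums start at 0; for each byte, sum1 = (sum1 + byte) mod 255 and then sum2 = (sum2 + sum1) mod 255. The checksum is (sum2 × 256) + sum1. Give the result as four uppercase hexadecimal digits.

Running sums (mod 255):
  after byte 0 (DA): sum1=218, sum2=218
  after byte 1 (3C): sum1=23, sum2=241
  after byte 2 (47): sum1=94, sum2=80
  after byte 3 (46): sum1=164, sum2=244
Checksum = sum2·256 + sum1 = 244·256 + 164 = 62628 = 0xF4A4.

F4A4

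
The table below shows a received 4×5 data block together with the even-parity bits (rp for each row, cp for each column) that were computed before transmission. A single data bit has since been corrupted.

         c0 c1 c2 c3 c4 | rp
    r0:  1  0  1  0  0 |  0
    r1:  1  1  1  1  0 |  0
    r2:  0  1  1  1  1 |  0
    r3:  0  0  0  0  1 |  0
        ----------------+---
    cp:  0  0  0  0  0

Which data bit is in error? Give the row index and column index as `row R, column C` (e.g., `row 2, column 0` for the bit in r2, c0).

row 3, column 2

Recompute each row's even parity and compare to rp:
  r0: data parity 0, sent rp 0 → ok
  r1: data parity 0, sent rp 0 → ok
  r2: data parity 0, sent rp 0 → ok
  r3: data parity 1, sent rp 0 → mismatch
Recompute each column's even parity and compare to cp:
  c0: data parity 0, sent cp 0 → ok
  c1: data parity 0, sent cp 0 → ok
  c2: data parity 1, sent cp 0 → mismatch
  c3: data parity 0, sent cp 0 → ok
  c4: data parity 0, sent cp 0 → ok
Exactly one row (r3) and one column (c2) fail → the flipped bit is at their intersection.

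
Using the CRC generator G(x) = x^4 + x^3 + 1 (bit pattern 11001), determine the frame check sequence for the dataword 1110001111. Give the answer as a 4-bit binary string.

0010

Append 4 zeros: 11100011110000. Divide by 11001 (XOR where the leading bit is 1):
  pos 0: 11100 XOR 11001 = 00101
  pos 2: 10101 XOR 11001 = 01100
  pos 3: 11001 XOR 11001 = 00000
  pos 8: 11000 XOR 11001 = 00001
Remainder (last 4 bits) = 0010. This is the CRC / FCS.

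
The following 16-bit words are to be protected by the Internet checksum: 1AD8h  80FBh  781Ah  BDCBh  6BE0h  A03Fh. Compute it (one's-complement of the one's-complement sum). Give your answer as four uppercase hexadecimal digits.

2226

One's-complement addition (fold any carry out of bit 15 back into bit 0):
  0x1AD8 + 0x80FB = 0x09BD3
  0x9BD3 + 0x781A = 0x113ED → wrap carry → 0x13EE
  0x13EE + 0xBDCB = 0x0D1B9
  0xD1B9 + 0x6BE0 = 0x13D99 → wrap carry → 0x3D9A
  0x3D9A + 0xA03F = 0x0DDD9
One's-complement sum = 0xDDD9.
Checksum = ~0xDDD9 & 0xFFFF = 0x2226.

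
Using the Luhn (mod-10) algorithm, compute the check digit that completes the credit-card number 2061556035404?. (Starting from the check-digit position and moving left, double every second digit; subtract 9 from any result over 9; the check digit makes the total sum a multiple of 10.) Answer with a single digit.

6

Partial digits right→left: 4 0 4 5 3 0 6 5 5 1 6 0 2
Double every second digit counting from the check-digit position (so the 1st, 3rd, 5th, ... of the partial from the right).
  doubled (with −9 where >9): 8 8 6 3 1 3 4 → sum 33
  kept as-is: 0 5 0 5 1 0 → sum 11
Total = 33 + 11 = 44.
Check digit = (10 − (44 mod 10)) mod 10 = 6.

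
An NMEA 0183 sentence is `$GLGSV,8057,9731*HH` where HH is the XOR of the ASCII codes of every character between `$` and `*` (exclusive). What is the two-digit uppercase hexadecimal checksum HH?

XOR the ASCII codes of the payload characters:
  'G' = 0x47 → acc = 0x47
  'L' = 0x4C → acc = 0x0B
  'G' = 0x47 → acc = 0x4C
  'S' = 0x53 → acc = 0x1F
  'V' = 0x56 → acc = 0x49
  ',' = 0x2C → acc = 0x65
  '8' = 0x38 → acc = 0x5D
  '0' = 0x30 → acc = 0x6D
  '5' = 0x35 → acc = 0x58
  '7' = 0x37 → acc = 0x6F
  ',' = 0x2C → acc = 0x43
  '9' = 0x39 → acc = 0x7A
  '7' = 0x37 → acc = 0x4D
  '3' = 0x33 → acc = 0x7E
  '1' = 0x31 → acc = 0x4F
Checksum = 0x4F.

4F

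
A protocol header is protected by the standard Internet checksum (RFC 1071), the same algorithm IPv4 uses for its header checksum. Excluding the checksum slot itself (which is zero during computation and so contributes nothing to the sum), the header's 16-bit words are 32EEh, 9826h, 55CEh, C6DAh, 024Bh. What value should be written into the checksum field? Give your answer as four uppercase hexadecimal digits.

15F7

One's-complement addition (fold any carry out of bit 15 back into bit 0):
  0x32EE + 0x9826 = 0x0CB14
  0xCB14 + 0x55CE = 0x120E2 → wrap carry → 0x20E3
  0x20E3 + 0xC6DA = 0x0E7BD
  0xE7BD + 0x024B = 0x0EA08
One's-complement sum = 0xEA08.
Checksum = ~0xEA08 & 0xFFFF = 0x15F7.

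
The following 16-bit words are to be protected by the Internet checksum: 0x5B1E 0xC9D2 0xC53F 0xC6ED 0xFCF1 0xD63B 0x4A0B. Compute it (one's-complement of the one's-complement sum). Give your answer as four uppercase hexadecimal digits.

31A8

One's-complement addition (fold any carry out of bit 15 back into bit 0):
  0x5B1E + 0xC9D2 = 0x124F0 → wrap carry → 0x24F1
  0x24F1 + 0xC53F = 0x0EA30
  0xEA30 + 0xC6ED = 0x1B11D → wrap carry → 0xB11E
  0xB11E + 0xFCF1 = 0x1AE0F → wrap carry → 0xAE10
  0xAE10 + 0xD63B = 0x1844B → wrap carry → 0x844C
  0x844C + 0x4A0B = 0x0CE57
One's-complement sum = 0xCE57.
Checksum = ~0xCE57 & 0xFFFF = 0x31A8.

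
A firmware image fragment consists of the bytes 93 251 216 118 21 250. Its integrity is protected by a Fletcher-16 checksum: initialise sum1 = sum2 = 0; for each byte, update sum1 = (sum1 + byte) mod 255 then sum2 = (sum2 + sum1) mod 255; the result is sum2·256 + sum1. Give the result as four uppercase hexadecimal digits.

Running sums (mod 255):
  after byte 0 (93): sum1=93, sum2=93
  after byte 1 (251): sum1=89, sum2=182
  after byte 2 (216): sum1=50, sum2=232
  after byte 3 (118): sum1=168, sum2=145
  after byte 4 (21): sum1=189, sum2=79
  after byte 5 (250): sum1=184, sum2=8
Checksum = sum2·256 + sum1 = 8·256 + 184 = 2232 = 0x08B8.

08B8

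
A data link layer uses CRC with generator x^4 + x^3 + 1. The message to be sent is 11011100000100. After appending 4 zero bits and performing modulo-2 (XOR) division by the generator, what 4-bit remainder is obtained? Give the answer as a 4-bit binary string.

0000

Append 4 zeros: 110111000001000000. Divide by 11001 (XOR where the leading bit is 1):
  pos 0: 11011 XOR 11001 = 00010
  pos 3: 10100 XOR 11001 = 01101
  pos 4: 11010 XOR 11001 = 00011
  pos 7: 11001 XOR 11001 = 00000
Remainder (last 4 bits) = 0000. This is the CRC / FCS.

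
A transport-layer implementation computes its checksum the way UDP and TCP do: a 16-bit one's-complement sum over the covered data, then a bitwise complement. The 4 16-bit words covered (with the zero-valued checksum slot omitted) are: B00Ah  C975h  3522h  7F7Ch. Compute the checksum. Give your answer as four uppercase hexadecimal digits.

D1E0

One's-complement addition (fold any carry out of bit 15 back into bit 0):
  0xB00A + 0xC975 = 0x1797F → wrap carry → 0x7980
  0x7980 + 0x3522 = 0x0AEA2
  0xAEA2 + 0x7F7C = 0x12E1E → wrap carry → 0x2E1F
One's-complement sum = 0x2E1F.
Checksum = ~0x2E1F & 0xFFFF = 0xD1E0.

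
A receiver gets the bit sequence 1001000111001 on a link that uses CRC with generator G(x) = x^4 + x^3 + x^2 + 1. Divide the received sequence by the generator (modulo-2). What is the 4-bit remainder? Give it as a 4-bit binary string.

Modulo-2 division of 1001000111001 by 11101:
  pos 0: 10010 XOR 11101 = 01111
  pos 1: 11110 XOR 11101 = 00011
  pos 4: 11011 XOR 11101 = 00110
  pos 6: 11010 XOR 11101 = 00111
  pos 8: 11101 XOR 11101 = 00000
Remainder = 0000 (zero — the frame passes the CRC check).

0000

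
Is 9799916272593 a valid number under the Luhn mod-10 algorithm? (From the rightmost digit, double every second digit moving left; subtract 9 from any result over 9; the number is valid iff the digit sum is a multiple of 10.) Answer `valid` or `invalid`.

From the right, keep odd positions and double even positions (subtract 9 from any doubled value over 9):
  doubled (positions 2,4,...): 9 4 4 2 9 5 → sum 33
  kept (positions 1,3,...): 3 5 7 6 9 9 9 → sum 48
Total = 81.
81 mod 10 = 1, so the number is invalid.

invalid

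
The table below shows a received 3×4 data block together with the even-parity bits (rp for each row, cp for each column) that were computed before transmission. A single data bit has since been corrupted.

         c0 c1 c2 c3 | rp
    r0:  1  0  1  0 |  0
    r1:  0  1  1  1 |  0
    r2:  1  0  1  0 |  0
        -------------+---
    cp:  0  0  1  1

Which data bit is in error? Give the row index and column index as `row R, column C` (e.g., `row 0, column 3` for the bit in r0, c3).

row 1, column 1

Recompute each row's even parity and compare to rp:
  r0: data parity 0, sent rp 0 → ok
  r1: data parity 1, sent rp 0 → mismatch
  r2: data parity 0, sent rp 0 → ok
Recompute each column's even parity and compare to cp:
  c0: data parity 0, sent cp 0 → ok
  c1: data parity 1, sent cp 0 → mismatch
  c2: data parity 1, sent cp 1 → ok
  c3: data parity 1, sent cp 1 → ok
Exactly one row (r1) and one column (c1) fail → the flipped bit is at their intersection.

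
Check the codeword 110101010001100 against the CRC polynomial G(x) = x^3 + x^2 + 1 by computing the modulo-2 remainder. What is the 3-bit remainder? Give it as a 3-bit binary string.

100

Modulo-2 division of 110101010001100 by 1101:
  pos 0: 1101 XOR 1101 = 0000
  pos 5: 1010 XOR 1101 = 0111
  pos 6: 1110 XOR 1101 = 0011
  pos 8: 1101 XOR 1101 = 0000
Remainder = 100 (nonzero — an error is detected).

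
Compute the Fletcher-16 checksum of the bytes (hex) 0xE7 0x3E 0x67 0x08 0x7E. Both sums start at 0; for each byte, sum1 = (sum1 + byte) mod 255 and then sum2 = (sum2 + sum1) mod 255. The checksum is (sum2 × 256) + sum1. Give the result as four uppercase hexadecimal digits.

Running sums (mod 255):
  after byte 0 (0xE7): sum1=231, sum2=231
  after byte 1 (0x3E): sum1=38, sum2=14
  after byte 2 (0x67): sum1=141, sum2=155
  after byte 3 (0x08): sum1=149, sum2=49
  after byte 4 (0x7E): sum1=20, sum2=69
Checksum = sum2·256 + sum1 = 69·256 + 20 = 17684 = 0x4514.

4514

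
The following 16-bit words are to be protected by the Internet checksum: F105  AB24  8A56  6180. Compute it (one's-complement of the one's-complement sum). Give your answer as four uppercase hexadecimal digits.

One's-complement addition (fold any carry out of bit 15 back into bit 0):
  0xF105 + 0xAB24 = 0x19C29 → wrap carry → 0x9C2A
  0x9C2A + 0x8A56 = 0x12680 → wrap carry → 0x2681
  0x2681 + 0x6180 = 0x08801
One's-complement sum = 0x8801.
Checksum = ~0x8801 & 0xFFFF = 0x77FE.

77FE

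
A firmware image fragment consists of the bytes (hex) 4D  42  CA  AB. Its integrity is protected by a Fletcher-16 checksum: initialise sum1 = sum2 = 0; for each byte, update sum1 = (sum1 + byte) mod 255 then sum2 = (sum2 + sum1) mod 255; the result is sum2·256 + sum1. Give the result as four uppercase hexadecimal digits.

Running sums (mod 255):
  after byte 0 (4D): sum1=77, sum2=77
  after byte 1 (42): sum1=143, sum2=220
  after byte 2 (CA): sum1=90, sum2=55
  after byte 3 (AB): sum1=6, sum2=61
Checksum = sum2·256 + sum1 = 61·256 + 6 = 15622 = 0x3D06.

3D06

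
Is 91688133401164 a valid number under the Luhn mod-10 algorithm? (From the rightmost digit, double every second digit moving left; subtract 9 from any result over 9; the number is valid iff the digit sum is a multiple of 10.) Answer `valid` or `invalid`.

invalid

From the right, keep odd positions and double even positions (subtract 9 from any doubled value over 9):
  doubled (positions 2,4,...): 3 2 8 6 7 3 9 → sum 38
  kept (positions 1,3,...): 4 1 0 3 1 8 1 → sum 18
Total = 56.
56 mod 10 = 6, so the number is invalid.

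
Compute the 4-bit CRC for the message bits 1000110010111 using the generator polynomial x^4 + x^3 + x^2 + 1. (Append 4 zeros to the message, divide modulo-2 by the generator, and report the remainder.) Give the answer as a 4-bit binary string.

1000

Append 4 zeros: 10001100101110000. Divide by 11101 (XOR where the leading bit is 1):
  pos 0: 10001 XOR 11101 = 01100
  pos 1: 11001 XOR 11101 = 00100
  pos 3: 10000 XOR 11101 = 01101
  pos 4: 11011 XOR 11101 = 00110
  pos 6: 11001 XOR 11101 = 00100
  pos 8: 10011 XOR 11101 = 01110
  pos 9: 11100 XOR 11101 = 00001
Remainder (last 4 bits) = 1000. This is the CRC / FCS.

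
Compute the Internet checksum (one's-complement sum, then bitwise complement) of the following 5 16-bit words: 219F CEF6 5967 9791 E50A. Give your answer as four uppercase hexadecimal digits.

3966

One's-complement addition (fold any carry out of bit 15 back into bit 0):
  0x219F + 0xCEF6 = 0x0F095
  0xF095 + 0x5967 = 0x149FC → wrap carry → 0x49FD
  0x49FD + 0x9791 = 0x0E18E
  0xE18E + 0xE50A = 0x1C698 → wrap carry → 0xC699
One's-complement sum = 0xC699.
Checksum = ~0xC699 & 0xFFFF = 0x3966.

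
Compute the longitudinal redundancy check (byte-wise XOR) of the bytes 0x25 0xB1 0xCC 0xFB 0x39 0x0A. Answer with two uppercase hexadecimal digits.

XOR the bytes together:
  start with 0x25
  0x25 ⊕ 0xB1 = 0x94
  0x94 ⊕ 0xCC = 0x58
  0x58 ⊕ 0xFB = 0xA3
  0xA3 ⊕ 0x39 = 0x9A
  0x9A ⊕ 0x0A = 0x90

90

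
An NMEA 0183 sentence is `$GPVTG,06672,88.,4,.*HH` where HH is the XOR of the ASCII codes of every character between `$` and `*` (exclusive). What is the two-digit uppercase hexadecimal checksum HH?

53

XOR the ASCII codes of the payload characters:
  'G' = 0x47 → acc = 0x47
  'P' = 0x50 → acc = 0x17
  'V' = 0x56 → acc = 0x41
  'T' = 0x54 → acc = 0x15
  'G' = 0x47 → acc = 0x52
  ',' = 0x2C → acc = 0x7E
  '0' = 0x30 → acc = 0x4E
  '6' = 0x36 → acc = 0x78
  '6' = 0x36 → acc = 0x4E
  '7' = 0x37 → acc = 0x79
  '2' = 0x32 → acc = 0x4B
  ',' = 0x2C → acc = 0x67
  '8' = 0x38 → acc = 0x5F
  '8' = 0x38 → acc = 0x67
  '.' = 0x2E → acc = 0x49
  ',' = 0x2C → acc = 0x65
  '4' = 0x34 → acc = 0x51
  ',' = 0x2C → acc = 0x7D
  '.' = 0x2E → acc = 0x53
Checksum = 0x53.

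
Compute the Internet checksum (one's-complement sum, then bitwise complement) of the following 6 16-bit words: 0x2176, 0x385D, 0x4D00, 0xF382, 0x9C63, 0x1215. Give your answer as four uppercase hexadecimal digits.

One's-complement addition (fold any carry out of bit 15 back into bit 0):
  0x2176 + 0x385D = 0x059D3
  0x59D3 + 0x4D00 = 0x0A6D3
  0xA6D3 + 0xF382 = 0x19A55 → wrap carry → 0x9A56
  0x9A56 + 0x9C63 = 0x136B9 → wrap carry → 0x36BA
  0x36BA + 0x1215 = 0x048CF
One's-complement sum = 0x48CF.
Checksum = ~0x48CF & 0xFFFF = 0xB730.

B730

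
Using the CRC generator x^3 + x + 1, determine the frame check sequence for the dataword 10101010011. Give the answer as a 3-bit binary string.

011

Append 3 zeros: 10101010011000. Divide by 1011 (XOR where the leading bit is 1):
  pos 0: 1010 XOR 1011 = 0001
  pos 3: 1101 XOR 1011 = 0110
  pos 4: 1100 XOR 1011 = 0111
  pos 5: 1110 XOR 1011 = 0101
  pos 6: 1011 XOR 1011 = 0000
  pos 10: 1000 XOR 1011 = 0011
Remainder (last 3 bits) = 011. This is the CRC / FCS.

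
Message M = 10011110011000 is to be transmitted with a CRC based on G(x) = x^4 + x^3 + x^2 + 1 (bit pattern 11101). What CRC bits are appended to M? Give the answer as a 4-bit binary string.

Append 4 zeros: 100111100110000000. Divide by 11101 (XOR where the leading bit is 1):
  pos 0: 10011 XOR 11101 = 01110
  pos 1: 11101 XOR 11101 = 00000
  pos 6: 10011 XOR 11101 = 01110
  pos 7: 11100 XOR 11101 = 00001
  pos 11: 10000 XOR 11101 = 01101
  pos 12: 11010 XOR 11101 = 00111
Remainder (last 4 bits) = 1110. This is the CRC / FCS.

1110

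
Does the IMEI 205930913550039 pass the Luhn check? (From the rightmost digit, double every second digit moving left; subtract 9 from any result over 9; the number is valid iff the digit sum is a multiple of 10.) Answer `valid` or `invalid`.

From the right, keep odd positions and double even positions (subtract 9 from any doubled value over 9):
  doubled (positions 2,4,...): 6 0 1 2 0 9 0 → sum 18
  kept (positions 1,3,...): 9 0 5 3 9 3 5 2 → sum 36
Total = 54.
54 mod 10 = 4, so the number is invalid.

invalid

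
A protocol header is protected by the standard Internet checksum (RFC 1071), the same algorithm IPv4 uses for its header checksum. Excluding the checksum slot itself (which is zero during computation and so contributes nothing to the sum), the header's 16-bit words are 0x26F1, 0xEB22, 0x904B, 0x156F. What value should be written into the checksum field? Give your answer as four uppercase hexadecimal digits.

4831

One's-complement addition (fold any carry out of bit 15 back into bit 0):
  0x26F1 + 0xEB22 = 0x11213 → wrap carry → 0x1214
  0x1214 + 0x904B = 0x0A25F
  0xA25F + 0x156F = 0x0B7CE
One's-complement sum = 0xB7CE.
Checksum = ~0xB7CE & 0xFFFF = 0x4831.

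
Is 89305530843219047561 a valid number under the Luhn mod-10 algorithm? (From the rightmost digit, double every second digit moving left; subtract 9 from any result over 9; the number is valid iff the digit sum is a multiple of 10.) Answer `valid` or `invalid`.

From the right, keep odd positions and double even positions (subtract 9 from any doubled value over 9):
  doubled (positions 2,4,...): 3 5 0 2 6 7 6 1 6 7 → sum 43
  kept (positions 1,3,...): 1 5 4 9 2 4 0 5 0 9 → sum 39
Total = 82.
82 mod 10 = 2, so the number is invalid.

invalid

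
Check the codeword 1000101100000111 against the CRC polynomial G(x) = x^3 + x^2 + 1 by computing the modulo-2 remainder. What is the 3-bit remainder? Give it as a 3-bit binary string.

100

Modulo-2 division of 1000101100000111 by 1101:
  pos 0: 1000 XOR 1101 = 0101
  pos 1: 1011 XOR 1101 = 0110
  pos 2: 1100 XOR 1101 = 0001
  pos 5: 1110 XOR 1101 = 0011
  pos 7: 1100 XOR 1101 = 0001
  pos 10: 1001 XOR 1101 = 0100
  pos 11: 1001 XOR 1101 = 0100
  pos 12: 1001 XOR 1101 = 0100
Remainder = 100 (nonzero — an error is detected).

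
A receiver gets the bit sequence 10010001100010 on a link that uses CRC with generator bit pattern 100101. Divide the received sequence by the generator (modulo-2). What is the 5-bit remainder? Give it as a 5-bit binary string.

Modulo-2 division of 10010001100010 by 100101:
  pos 0: 100100 XOR 100101 = 000001
  pos 5: 101100 XOR 100101 = 001001
  pos 7: 100101 XOR 100101 = 000000
Remainder = 00000 (zero — the frame passes the CRC check).

00000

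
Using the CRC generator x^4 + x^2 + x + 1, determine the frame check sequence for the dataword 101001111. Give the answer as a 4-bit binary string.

Append 4 zeros: 1010011110000. Divide by 10111 (XOR where the leading bit is 1):
  pos 0: 10100 XOR 10111 = 00011
  pos 3: 11111 XOR 10111 = 01000
  pos 4: 10001 XOR 10111 = 00110
  pos 6: 11000 XOR 10111 = 01111
  pos 7: 11110 XOR 10111 = 01001
  pos 8: 10010 XOR 10111 = 00101
Remainder (last 4 bits) = 0101. This is the CRC / FCS.

0101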